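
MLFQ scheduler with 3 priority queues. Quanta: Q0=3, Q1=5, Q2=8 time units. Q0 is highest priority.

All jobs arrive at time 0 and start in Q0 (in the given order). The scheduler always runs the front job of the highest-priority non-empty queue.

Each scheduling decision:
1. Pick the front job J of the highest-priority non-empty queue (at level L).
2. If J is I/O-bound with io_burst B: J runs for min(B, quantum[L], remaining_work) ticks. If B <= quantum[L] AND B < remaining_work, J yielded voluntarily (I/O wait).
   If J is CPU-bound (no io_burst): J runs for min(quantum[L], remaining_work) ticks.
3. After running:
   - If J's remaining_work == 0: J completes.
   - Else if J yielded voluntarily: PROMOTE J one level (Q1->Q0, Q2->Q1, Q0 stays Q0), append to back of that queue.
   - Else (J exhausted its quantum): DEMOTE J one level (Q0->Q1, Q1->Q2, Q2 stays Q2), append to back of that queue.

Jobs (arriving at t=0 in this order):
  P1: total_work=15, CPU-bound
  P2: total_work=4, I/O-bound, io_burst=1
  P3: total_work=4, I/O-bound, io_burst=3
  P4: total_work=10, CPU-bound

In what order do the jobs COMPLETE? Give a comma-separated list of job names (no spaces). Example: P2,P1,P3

Answer: P3,P2,P1,P4

Derivation:
t=0-3: P1@Q0 runs 3, rem=12, quantum used, demote→Q1. Q0=[P2,P3,P4] Q1=[P1] Q2=[]
t=3-4: P2@Q0 runs 1, rem=3, I/O yield, promote→Q0. Q0=[P3,P4,P2] Q1=[P1] Q2=[]
t=4-7: P3@Q0 runs 3, rem=1, I/O yield, promote→Q0. Q0=[P4,P2,P3] Q1=[P1] Q2=[]
t=7-10: P4@Q0 runs 3, rem=7, quantum used, demote→Q1. Q0=[P2,P3] Q1=[P1,P4] Q2=[]
t=10-11: P2@Q0 runs 1, rem=2, I/O yield, promote→Q0. Q0=[P3,P2] Q1=[P1,P4] Q2=[]
t=11-12: P3@Q0 runs 1, rem=0, completes. Q0=[P2] Q1=[P1,P4] Q2=[]
t=12-13: P2@Q0 runs 1, rem=1, I/O yield, promote→Q0. Q0=[P2] Q1=[P1,P4] Q2=[]
t=13-14: P2@Q0 runs 1, rem=0, completes. Q0=[] Q1=[P1,P4] Q2=[]
t=14-19: P1@Q1 runs 5, rem=7, quantum used, demote→Q2. Q0=[] Q1=[P4] Q2=[P1]
t=19-24: P4@Q1 runs 5, rem=2, quantum used, demote→Q2. Q0=[] Q1=[] Q2=[P1,P4]
t=24-31: P1@Q2 runs 7, rem=0, completes. Q0=[] Q1=[] Q2=[P4]
t=31-33: P4@Q2 runs 2, rem=0, completes. Q0=[] Q1=[] Q2=[]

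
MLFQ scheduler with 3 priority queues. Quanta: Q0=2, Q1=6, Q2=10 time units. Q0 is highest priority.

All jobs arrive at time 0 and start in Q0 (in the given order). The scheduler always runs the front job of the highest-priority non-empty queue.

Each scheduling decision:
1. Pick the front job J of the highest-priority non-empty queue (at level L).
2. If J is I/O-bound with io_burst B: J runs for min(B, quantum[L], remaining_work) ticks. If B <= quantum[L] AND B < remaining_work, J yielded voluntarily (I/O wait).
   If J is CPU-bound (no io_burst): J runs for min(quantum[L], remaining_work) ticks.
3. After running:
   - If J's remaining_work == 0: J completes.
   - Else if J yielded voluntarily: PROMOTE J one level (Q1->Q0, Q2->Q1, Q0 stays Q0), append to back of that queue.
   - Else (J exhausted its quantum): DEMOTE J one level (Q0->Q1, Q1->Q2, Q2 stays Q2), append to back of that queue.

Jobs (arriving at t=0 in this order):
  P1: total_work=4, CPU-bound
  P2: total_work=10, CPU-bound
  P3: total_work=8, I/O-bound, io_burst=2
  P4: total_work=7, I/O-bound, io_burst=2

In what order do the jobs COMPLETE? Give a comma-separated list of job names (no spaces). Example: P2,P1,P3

Answer: P3,P4,P1,P2

Derivation:
t=0-2: P1@Q0 runs 2, rem=2, quantum used, demote→Q1. Q0=[P2,P3,P4] Q1=[P1] Q2=[]
t=2-4: P2@Q0 runs 2, rem=8, quantum used, demote→Q1. Q0=[P3,P4] Q1=[P1,P2] Q2=[]
t=4-6: P3@Q0 runs 2, rem=6, I/O yield, promote→Q0. Q0=[P4,P3] Q1=[P1,P2] Q2=[]
t=6-8: P4@Q0 runs 2, rem=5, I/O yield, promote→Q0. Q0=[P3,P4] Q1=[P1,P2] Q2=[]
t=8-10: P3@Q0 runs 2, rem=4, I/O yield, promote→Q0. Q0=[P4,P3] Q1=[P1,P2] Q2=[]
t=10-12: P4@Q0 runs 2, rem=3, I/O yield, promote→Q0. Q0=[P3,P4] Q1=[P1,P2] Q2=[]
t=12-14: P3@Q0 runs 2, rem=2, I/O yield, promote→Q0. Q0=[P4,P3] Q1=[P1,P2] Q2=[]
t=14-16: P4@Q0 runs 2, rem=1, I/O yield, promote→Q0. Q0=[P3,P4] Q1=[P1,P2] Q2=[]
t=16-18: P3@Q0 runs 2, rem=0, completes. Q0=[P4] Q1=[P1,P2] Q2=[]
t=18-19: P4@Q0 runs 1, rem=0, completes. Q0=[] Q1=[P1,P2] Q2=[]
t=19-21: P1@Q1 runs 2, rem=0, completes. Q0=[] Q1=[P2] Q2=[]
t=21-27: P2@Q1 runs 6, rem=2, quantum used, demote→Q2. Q0=[] Q1=[] Q2=[P2]
t=27-29: P2@Q2 runs 2, rem=0, completes. Q0=[] Q1=[] Q2=[]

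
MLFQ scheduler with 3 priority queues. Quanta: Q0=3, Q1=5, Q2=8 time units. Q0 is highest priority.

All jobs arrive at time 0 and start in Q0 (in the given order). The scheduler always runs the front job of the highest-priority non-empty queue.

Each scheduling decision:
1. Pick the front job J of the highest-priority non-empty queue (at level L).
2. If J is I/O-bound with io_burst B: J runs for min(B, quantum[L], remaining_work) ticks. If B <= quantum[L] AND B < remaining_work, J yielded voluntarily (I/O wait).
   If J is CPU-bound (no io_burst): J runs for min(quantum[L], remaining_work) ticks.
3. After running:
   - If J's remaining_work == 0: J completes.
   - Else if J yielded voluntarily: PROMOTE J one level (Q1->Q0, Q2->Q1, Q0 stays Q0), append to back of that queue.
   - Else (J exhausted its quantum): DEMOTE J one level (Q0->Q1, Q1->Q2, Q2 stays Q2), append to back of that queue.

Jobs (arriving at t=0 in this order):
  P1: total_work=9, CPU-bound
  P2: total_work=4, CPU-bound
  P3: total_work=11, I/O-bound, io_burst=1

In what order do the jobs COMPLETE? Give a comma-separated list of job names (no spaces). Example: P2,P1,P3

t=0-3: P1@Q0 runs 3, rem=6, quantum used, demote→Q1. Q0=[P2,P3] Q1=[P1] Q2=[]
t=3-6: P2@Q0 runs 3, rem=1, quantum used, demote→Q1. Q0=[P3] Q1=[P1,P2] Q2=[]
t=6-7: P3@Q0 runs 1, rem=10, I/O yield, promote→Q0. Q0=[P3] Q1=[P1,P2] Q2=[]
t=7-8: P3@Q0 runs 1, rem=9, I/O yield, promote→Q0. Q0=[P3] Q1=[P1,P2] Q2=[]
t=8-9: P3@Q0 runs 1, rem=8, I/O yield, promote→Q0. Q0=[P3] Q1=[P1,P2] Q2=[]
t=9-10: P3@Q0 runs 1, rem=7, I/O yield, promote→Q0. Q0=[P3] Q1=[P1,P2] Q2=[]
t=10-11: P3@Q0 runs 1, rem=6, I/O yield, promote→Q0. Q0=[P3] Q1=[P1,P2] Q2=[]
t=11-12: P3@Q0 runs 1, rem=5, I/O yield, promote→Q0. Q0=[P3] Q1=[P1,P2] Q2=[]
t=12-13: P3@Q0 runs 1, rem=4, I/O yield, promote→Q0. Q0=[P3] Q1=[P1,P2] Q2=[]
t=13-14: P3@Q0 runs 1, rem=3, I/O yield, promote→Q0. Q0=[P3] Q1=[P1,P2] Q2=[]
t=14-15: P3@Q0 runs 1, rem=2, I/O yield, promote→Q0. Q0=[P3] Q1=[P1,P2] Q2=[]
t=15-16: P3@Q0 runs 1, rem=1, I/O yield, promote→Q0. Q0=[P3] Q1=[P1,P2] Q2=[]
t=16-17: P3@Q0 runs 1, rem=0, completes. Q0=[] Q1=[P1,P2] Q2=[]
t=17-22: P1@Q1 runs 5, rem=1, quantum used, demote→Q2. Q0=[] Q1=[P2] Q2=[P1]
t=22-23: P2@Q1 runs 1, rem=0, completes. Q0=[] Q1=[] Q2=[P1]
t=23-24: P1@Q2 runs 1, rem=0, completes. Q0=[] Q1=[] Q2=[]

Answer: P3,P2,P1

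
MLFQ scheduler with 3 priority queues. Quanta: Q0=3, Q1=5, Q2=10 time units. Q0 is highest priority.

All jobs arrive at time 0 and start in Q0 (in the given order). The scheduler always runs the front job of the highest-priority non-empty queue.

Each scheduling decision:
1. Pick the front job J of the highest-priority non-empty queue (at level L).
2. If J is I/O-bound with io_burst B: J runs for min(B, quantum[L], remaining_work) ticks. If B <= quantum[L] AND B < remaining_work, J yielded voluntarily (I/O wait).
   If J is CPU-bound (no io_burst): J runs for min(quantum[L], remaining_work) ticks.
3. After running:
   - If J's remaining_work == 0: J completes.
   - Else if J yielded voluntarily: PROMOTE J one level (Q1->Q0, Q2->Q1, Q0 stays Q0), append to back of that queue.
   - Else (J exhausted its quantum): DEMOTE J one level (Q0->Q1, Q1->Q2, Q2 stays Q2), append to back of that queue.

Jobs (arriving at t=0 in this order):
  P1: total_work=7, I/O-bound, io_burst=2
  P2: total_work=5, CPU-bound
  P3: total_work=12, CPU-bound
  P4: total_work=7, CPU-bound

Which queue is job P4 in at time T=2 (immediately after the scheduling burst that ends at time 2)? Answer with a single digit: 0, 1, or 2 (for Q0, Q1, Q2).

t=0-2: P1@Q0 runs 2, rem=5, I/O yield, promote→Q0. Q0=[P2,P3,P4,P1] Q1=[] Q2=[]
t=2-5: P2@Q0 runs 3, rem=2, quantum used, demote→Q1. Q0=[P3,P4,P1] Q1=[P2] Q2=[]
t=5-8: P3@Q0 runs 3, rem=9, quantum used, demote→Q1. Q0=[P4,P1] Q1=[P2,P3] Q2=[]
t=8-11: P4@Q0 runs 3, rem=4, quantum used, demote→Q1. Q0=[P1] Q1=[P2,P3,P4] Q2=[]
t=11-13: P1@Q0 runs 2, rem=3, I/O yield, promote→Q0. Q0=[P1] Q1=[P2,P3,P4] Q2=[]
t=13-15: P1@Q0 runs 2, rem=1, I/O yield, promote→Q0. Q0=[P1] Q1=[P2,P3,P4] Q2=[]
t=15-16: P1@Q0 runs 1, rem=0, completes. Q0=[] Q1=[P2,P3,P4] Q2=[]
t=16-18: P2@Q1 runs 2, rem=0, completes. Q0=[] Q1=[P3,P4] Q2=[]
t=18-23: P3@Q1 runs 5, rem=4, quantum used, demote→Q2. Q0=[] Q1=[P4] Q2=[P3]
t=23-27: P4@Q1 runs 4, rem=0, completes. Q0=[] Q1=[] Q2=[P3]
t=27-31: P3@Q2 runs 4, rem=0, completes. Q0=[] Q1=[] Q2=[]

Answer: 0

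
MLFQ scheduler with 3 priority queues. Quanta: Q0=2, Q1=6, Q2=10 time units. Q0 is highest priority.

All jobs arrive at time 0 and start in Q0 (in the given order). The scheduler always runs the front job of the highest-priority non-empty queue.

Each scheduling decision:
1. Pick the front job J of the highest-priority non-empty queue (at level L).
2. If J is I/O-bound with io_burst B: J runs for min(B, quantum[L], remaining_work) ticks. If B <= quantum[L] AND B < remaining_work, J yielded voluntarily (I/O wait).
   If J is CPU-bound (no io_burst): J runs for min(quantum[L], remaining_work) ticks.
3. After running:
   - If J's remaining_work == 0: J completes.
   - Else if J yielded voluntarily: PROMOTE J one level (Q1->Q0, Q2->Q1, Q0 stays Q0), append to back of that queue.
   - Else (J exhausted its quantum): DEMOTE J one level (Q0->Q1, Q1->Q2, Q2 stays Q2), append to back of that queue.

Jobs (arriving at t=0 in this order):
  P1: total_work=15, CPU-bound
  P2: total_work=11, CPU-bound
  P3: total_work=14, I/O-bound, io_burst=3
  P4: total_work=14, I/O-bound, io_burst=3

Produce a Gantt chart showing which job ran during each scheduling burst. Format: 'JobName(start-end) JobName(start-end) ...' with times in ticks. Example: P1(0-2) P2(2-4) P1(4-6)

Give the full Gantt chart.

Answer: P1(0-2) P2(2-4) P3(4-6) P4(6-8) P1(8-14) P2(14-20) P3(20-23) P3(23-25) P4(25-28) P4(28-30) P3(30-33) P3(33-35) P4(35-38) P4(38-40) P3(40-42) P4(42-44) P1(44-51) P2(51-54)

Derivation:
t=0-2: P1@Q0 runs 2, rem=13, quantum used, demote→Q1. Q0=[P2,P3,P4] Q1=[P1] Q2=[]
t=2-4: P2@Q0 runs 2, rem=9, quantum used, demote→Q1. Q0=[P3,P4] Q1=[P1,P2] Q2=[]
t=4-6: P3@Q0 runs 2, rem=12, quantum used, demote→Q1. Q0=[P4] Q1=[P1,P2,P3] Q2=[]
t=6-8: P4@Q0 runs 2, rem=12, quantum used, demote→Q1. Q0=[] Q1=[P1,P2,P3,P4] Q2=[]
t=8-14: P1@Q1 runs 6, rem=7, quantum used, demote→Q2. Q0=[] Q1=[P2,P3,P4] Q2=[P1]
t=14-20: P2@Q1 runs 6, rem=3, quantum used, demote→Q2. Q0=[] Q1=[P3,P4] Q2=[P1,P2]
t=20-23: P3@Q1 runs 3, rem=9, I/O yield, promote→Q0. Q0=[P3] Q1=[P4] Q2=[P1,P2]
t=23-25: P3@Q0 runs 2, rem=7, quantum used, demote→Q1. Q0=[] Q1=[P4,P3] Q2=[P1,P2]
t=25-28: P4@Q1 runs 3, rem=9, I/O yield, promote→Q0. Q0=[P4] Q1=[P3] Q2=[P1,P2]
t=28-30: P4@Q0 runs 2, rem=7, quantum used, demote→Q1. Q0=[] Q1=[P3,P4] Q2=[P1,P2]
t=30-33: P3@Q1 runs 3, rem=4, I/O yield, promote→Q0. Q0=[P3] Q1=[P4] Q2=[P1,P2]
t=33-35: P3@Q0 runs 2, rem=2, quantum used, demote→Q1. Q0=[] Q1=[P4,P3] Q2=[P1,P2]
t=35-38: P4@Q1 runs 3, rem=4, I/O yield, promote→Q0. Q0=[P4] Q1=[P3] Q2=[P1,P2]
t=38-40: P4@Q0 runs 2, rem=2, quantum used, demote→Q1. Q0=[] Q1=[P3,P4] Q2=[P1,P2]
t=40-42: P3@Q1 runs 2, rem=0, completes. Q0=[] Q1=[P4] Q2=[P1,P2]
t=42-44: P4@Q1 runs 2, rem=0, completes. Q0=[] Q1=[] Q2=[P1,P2]
t=44-51: P1@Q2 runs 7, rem=0, completes. Q0=[] Q1=[] Q2=[P2]
t=51-54: P2@Q2 runs 3, rem=0, completes. Q0=[] Q1=[] Q2=[]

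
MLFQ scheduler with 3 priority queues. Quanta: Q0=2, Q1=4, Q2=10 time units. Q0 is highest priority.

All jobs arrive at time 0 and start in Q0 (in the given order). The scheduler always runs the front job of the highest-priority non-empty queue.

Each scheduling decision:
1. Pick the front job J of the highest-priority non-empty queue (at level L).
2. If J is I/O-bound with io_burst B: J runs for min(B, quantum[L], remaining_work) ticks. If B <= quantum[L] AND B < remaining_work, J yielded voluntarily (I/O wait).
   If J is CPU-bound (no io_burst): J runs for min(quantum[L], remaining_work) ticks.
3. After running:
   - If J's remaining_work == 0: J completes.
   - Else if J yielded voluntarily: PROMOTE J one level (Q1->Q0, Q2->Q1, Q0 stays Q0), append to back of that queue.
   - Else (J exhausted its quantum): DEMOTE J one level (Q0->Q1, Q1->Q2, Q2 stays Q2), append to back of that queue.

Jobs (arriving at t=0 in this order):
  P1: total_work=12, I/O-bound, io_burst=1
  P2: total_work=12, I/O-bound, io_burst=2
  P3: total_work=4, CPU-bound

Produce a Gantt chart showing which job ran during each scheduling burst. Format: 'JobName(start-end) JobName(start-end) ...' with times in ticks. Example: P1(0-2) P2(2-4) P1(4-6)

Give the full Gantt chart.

Answer: P1(0-1) P2(1-3) P3(3-5) P1(5-6) P2(6-8) P1(8-9) P2(9-11) P1(11-12) P2(12-14) P1(14-15) P2(15-17) P1(17-18) P2(18-20) P1(20-21) P1(21-22) P1(22-23) P1(23-24) P1(24-25) P1(25-26) P3(26-28)

Derivation:
t=0-1: P1@Q0 runs 1, rem=11, I/O yield, promote→Q0. Q0=[P2,P3,P1] Q1=[] Q2=[]
t=1-3: P2@Q0 runs 2, rem=10, I/O yield, promote→Q0. Q0=[P3,P1,P2] Q1=[] Q2=[]
t=3-5: P3@Q0 runs 2, rem=2, quantum used, demote→Q1. Q0=[P1,P2] Q1=[P3] Q2=[]
t=5-6: P1@Q0 runs 1, rem=10, I/O yield, promote→Q0. Q0=[P2,P1] Q1=[P3] Q2=[]
t=6-8: P2@Q0 runs 2, rem=8, I/O yield, promote→Q0. Q0=[P1,P2] Q1=[P3] Q2=[]
t=8-9: P1@Q0 runs 1, rem=9, I/O yield, promote→Q0. Q0=[P2,P1] Q1=[P3] Q2=[]
t=9-11: P2@Q0 runs 2, rem=6, I/O yield, promote→Q0. Q0=[P1,P2] Q1=[P3] Q2=[]
t=11-12: P1@Q0 runs 1, rem=8, I/O yield, promote→Q0. Q0=[P2,P1] Q1=[P3] Q2=[]
t=12-14: P2@Q0 runs 2, rem=4, I/O yield, promote→Q0. Q0=[P1,P2] Q1=[P3] Q2=[]
t=14-15: P1@Q0 runs 1, rem=7, I/O yield, promote→Q0. Q0=[P2,P1] Q1=[P3] Q2=[]
t=15-17: P2@Q0 runs 2, rem=2, I/O yield, promote→Q0. Q0=[P1,P2] Q1=[P3] Q2=[]
t=17-18: P1@Q0 runs 1, rem=6, I/O yield, promote→Q0. Q0=[P2,P1] Q1=[P3] Q2=[]
t=18-20: P2@Q0 runs 2, rem=0, completes. Q0=[P1] Q1=[P3] Q2=[]
t=20-21: P1@Q0 runs 1, rem=5, I/O yield, promote→Q0. Q0=[P1] Q1=[P3] Q2=[]
t=21-22: P1@Q0 runs 1, rem=4, I/O yield, promote→Q0. Q0=[P1] Q1=[P3] Q2=[]
t=22-23: P1@Q0 runs 1, rem=3, I/O yield, promote→Q0. Q0=[P1] Q1=[P3] Q2=[]
t=23-24: P1@Q0 runs 1, rem=2, I/O yield, promote→Q0. Q0=[P1] Q1=[P3] Q2=[]
t=24-25: P1@Q0 runs 1, rem=1, I/O yield, promote→Q0. Q0=[P1] Q1=[P3] Q2=[]
t=25-26: P1@Q0 runs 1, rem=0, completes. Q0=[] Q1=[P3] Q2=[]
t=26-28: P3@Q1 runs 2, rem=0, completes. Q0=[] Q1=[] Q2=[]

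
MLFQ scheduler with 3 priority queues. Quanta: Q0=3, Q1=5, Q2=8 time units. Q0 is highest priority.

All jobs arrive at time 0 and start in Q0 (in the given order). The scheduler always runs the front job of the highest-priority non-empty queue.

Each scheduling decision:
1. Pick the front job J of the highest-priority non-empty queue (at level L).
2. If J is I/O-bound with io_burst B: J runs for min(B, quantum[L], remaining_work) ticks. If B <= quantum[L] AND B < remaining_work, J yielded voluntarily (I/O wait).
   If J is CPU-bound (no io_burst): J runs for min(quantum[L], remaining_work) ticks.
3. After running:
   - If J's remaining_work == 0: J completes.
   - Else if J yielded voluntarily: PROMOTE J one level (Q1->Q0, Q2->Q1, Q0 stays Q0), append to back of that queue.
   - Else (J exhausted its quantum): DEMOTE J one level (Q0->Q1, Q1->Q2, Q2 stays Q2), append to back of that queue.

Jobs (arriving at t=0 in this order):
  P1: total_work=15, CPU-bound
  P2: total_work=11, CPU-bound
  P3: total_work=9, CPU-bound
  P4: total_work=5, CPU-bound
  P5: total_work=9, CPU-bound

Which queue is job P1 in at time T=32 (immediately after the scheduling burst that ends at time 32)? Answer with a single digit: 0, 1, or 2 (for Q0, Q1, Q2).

t=0-3: P1@Q0 runs 3, rem=12, quantum used, demote→Q1. Q0=[P2,P3,P4,P5] Q1=[P1] Q2=[]
t=3-6: P2@Q0 runs 3, rem=8, quantum used, demote→Q1. Q0=[P3,P4,P5] Q1=[P1,P2] Q2=[]
t=6-9: P3@Q0 runs 3, rem=6, quantum used, demote→Q1. Q0=[P4,P5] Q1=[P1,P2,P3] Q2=[]
t=9-12: P4@Q0 runs 3, rem=2, quantum used, demote→Q1. Q0=[P5] Q1=[P1,P2,P3,P4] Q2=[]
t=12-15: P5@Q0 runs 3, rem=6, quantum used, demote→Q1. Q0=[] Q1=[P1,P2,P3,P4,P5] Q2=[]
t=15-20: P1@Q1 runs 5, rem=7, quantum used, demote→Q2. Q0=[] Q1=[P2,P3,P4,P5] Q2=[P1]
t=20-25: P2@Q1 runs 5, rem=3, quantum used, demote→Q2. Q0=[] Q1=[P3,P4,P5] Q2=[P1,P2]
t=25-30: P3@Q1 runs 5, rem=1, quantum used, demote→Q2. Q0=[] Q1=[P4,P5] Q2=[P1,P2,P3]
t=30-32: P4@Q1 runs 2, rem=0, completes. Q0=[] Q1=[P5] Q2=[P1,P2,P3]
t=32-37: P5@Q1 runs 5, rem=1, quantum used, demote→Q2. Q0=[] Q1=[] Q2=[P1,P2,P3,P5]
t=37-44: P1@Q2 runs 7, rem=0, completes. Q0=[] Q1=[] Q2=[P2,P3,P5]
t=44-47: P2@Q2 runs 3, rem=0, completes. Q0=[] Q1=[] Q2=[P3,P5]
t=47-48: P3@Q2 runs 1, rem=0, completes. Q0=[] Q1=[] Q2=[P5]
t=48-49: P5@Q2 runs 1, rem=0, completes. Q0=[] Q1=[] Q2=[]

Answer: 2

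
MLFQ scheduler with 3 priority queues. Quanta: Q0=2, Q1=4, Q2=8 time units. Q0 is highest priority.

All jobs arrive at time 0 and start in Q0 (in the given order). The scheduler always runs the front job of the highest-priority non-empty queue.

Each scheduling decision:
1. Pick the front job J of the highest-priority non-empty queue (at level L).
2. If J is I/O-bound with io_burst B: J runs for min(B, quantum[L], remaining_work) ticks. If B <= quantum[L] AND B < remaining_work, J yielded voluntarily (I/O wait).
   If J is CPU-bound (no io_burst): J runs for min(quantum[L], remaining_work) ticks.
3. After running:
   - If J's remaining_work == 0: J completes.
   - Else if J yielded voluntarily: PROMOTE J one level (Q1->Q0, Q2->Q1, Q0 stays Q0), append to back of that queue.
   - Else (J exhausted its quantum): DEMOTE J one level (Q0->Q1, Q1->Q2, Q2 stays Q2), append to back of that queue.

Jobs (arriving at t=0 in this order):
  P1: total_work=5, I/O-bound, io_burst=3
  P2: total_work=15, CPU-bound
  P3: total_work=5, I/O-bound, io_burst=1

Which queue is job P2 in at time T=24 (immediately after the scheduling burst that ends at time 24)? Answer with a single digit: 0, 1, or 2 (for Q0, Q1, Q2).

Answer: 2

Derivation:
t=0-2: P1@Q0 runs 2, rem=3, quantum used, demote→Q1. Q0=[P2,P3] Q1=[P1] Q2=[]
t=2-4: P2@Q0 runs 2, rem=13, quantum used, demote→Q1. Q0=[P3] Q1=[P1,P2] Q2=[]
t=4-5: P3@Q0 runs 1, rem=4, I/O yield, promote→Q0. Q0=[P3] Q1=[P1,P2] Q2=[]
t=5-6: P3@Q0 runs 1, rem=3, I/O yield, promote→Q0. Q0=[P3] Q1=[P1,P2] Q2=[]
t=6-7: P3@Q0 runs 1, rem=2, I/O yield, promote→Q0. Q0=[P3] Q1=[P1,P2] Q2=[]
t=7-8: P3@Q0 runs 1, rem=1, I/O yield, promote→Q0. Q0=[P3] Q1=[P1,P2] Q2=[]
t=8-9: P3@Q0 runs 1, rem=0, completes. Q0=[] Q1=[P1,P2] Q2=[]
t=9-12: P1@Q1 runs 3, rem=0, completes. Q0=[] Q1=[P2] Q2=[]
t=12-16: P2@Q1 runs 4, rem=9, quantum used, demote→Q2. Q0=[] Q1=[] Q2=[P2]
t=16-24: P2@Q2 runs 8, rem=1, quantum used, demote→Q2. Q0=[] Q1=[] Q2=[P2]
t=24-25: P2@Q2 runs 1, rem=0, completes. Q0=[] Q1=[] Q2=[]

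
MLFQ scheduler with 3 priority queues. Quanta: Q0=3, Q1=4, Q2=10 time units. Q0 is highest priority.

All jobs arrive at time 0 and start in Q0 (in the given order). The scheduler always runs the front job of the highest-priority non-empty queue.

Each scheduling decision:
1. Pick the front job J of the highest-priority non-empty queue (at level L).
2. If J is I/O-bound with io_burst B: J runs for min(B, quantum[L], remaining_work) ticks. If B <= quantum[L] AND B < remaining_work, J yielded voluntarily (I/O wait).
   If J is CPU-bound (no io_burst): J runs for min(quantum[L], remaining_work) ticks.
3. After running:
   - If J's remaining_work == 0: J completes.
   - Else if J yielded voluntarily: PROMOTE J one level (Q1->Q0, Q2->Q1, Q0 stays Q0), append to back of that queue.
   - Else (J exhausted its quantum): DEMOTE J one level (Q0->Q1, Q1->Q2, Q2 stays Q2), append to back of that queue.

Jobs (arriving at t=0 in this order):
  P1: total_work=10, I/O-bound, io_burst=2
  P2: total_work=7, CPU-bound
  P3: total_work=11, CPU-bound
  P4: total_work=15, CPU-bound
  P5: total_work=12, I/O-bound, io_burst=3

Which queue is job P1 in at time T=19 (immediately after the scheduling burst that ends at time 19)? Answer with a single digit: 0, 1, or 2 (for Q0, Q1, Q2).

t=0-2: P1@Q0 runs 2, rem=8, I/O yield, promote→Q0. Q0=[P2,P3,P4,P5,P1] Q1=[] Q2=[]
t=2-5: P2@Q0 runs 3, rem=4, quantum used, demote→Q1. Q0=[P3,P4,P5,P1] Q1=[P2] Q2=[]
t=5-8: P3@Q0 runs 3, rem=8, quantum used, demote→Q1. Q0=[P4,P5,P1] Q1=[P2,P3] Q2=[]
t=8-11: P4@Q0 runs 3, rem=12, quantum used, demote→Q1. Q0=[P5,P1] Q1=[P2,P3,P4] Q2=[]
t=11-14: P5@Q0 runs 3, rem=9, I/O yield, promote→Q0. Q0=[P1,P5] Q1=[P2,P3,P4] Q2=[]
t=14-16: P1@Q0 runs 2, rem=6, I/O yield, promote→Q0. Q0=[P5,P1] Q1=[P2,P3,P4] Q2=[]
t=16-19: P5@Q0 runs 3, rem=6, I/O yield, promote→Q0. Q0=[P1,P5] Q1=[P2,P3,P4] Q2=[]
t=19-21: P1@Q0 runs 2, rem=4, I/O yield, promote→Q0. Q0=[P5,P1] Q1=[P2,P3,P4] Q2=[]
t=21-24: P5@Q0 runs 3, rem=3, I/O yield, promote→Q0. Q0=[P1,P5] Q1=[P2,P3,P4] Q2=[]
t=24-26: P1@Q0 runs 2, rem=2, I/O yield, promote→Q0. Q0=[P5,P1] Q1=[P2,P3,P4] Q2=[]
t=26-29: P5@Q0 runs 3, rem=0, completes. Q0=[P1] Q1=[P2,P3,P4] Q2=[]
t=29-31: P1@Q0 runs 2, rem=0, completes. Q0=[] Q1=[P2,P3,P4] Q2=[]
t=31-35: P2@Q1 runs 4, rem=0, completes. Q0=[] Q1=[P3,P4] Q2=[]
t=35-39: P3@Q1 runs 4, rem=4, quantum used, demote→Q2. Q0=[] Q1=[P4] Q2=[P3]
t=39-43: P4@Q1 runs 4, rem=8, quantum used, demote→Q2. Q0=[] Q1=[] Q2=[P3,P4]
t=43-47: P3@Q2 runs 4, rem=0, completes. Q0=[] Q1=[] Q2=[P4]
t=47-55: P4@Q2 runs 8, rem=0, completes. Q0=[] Q1=[] Q2=[]

Answer: 0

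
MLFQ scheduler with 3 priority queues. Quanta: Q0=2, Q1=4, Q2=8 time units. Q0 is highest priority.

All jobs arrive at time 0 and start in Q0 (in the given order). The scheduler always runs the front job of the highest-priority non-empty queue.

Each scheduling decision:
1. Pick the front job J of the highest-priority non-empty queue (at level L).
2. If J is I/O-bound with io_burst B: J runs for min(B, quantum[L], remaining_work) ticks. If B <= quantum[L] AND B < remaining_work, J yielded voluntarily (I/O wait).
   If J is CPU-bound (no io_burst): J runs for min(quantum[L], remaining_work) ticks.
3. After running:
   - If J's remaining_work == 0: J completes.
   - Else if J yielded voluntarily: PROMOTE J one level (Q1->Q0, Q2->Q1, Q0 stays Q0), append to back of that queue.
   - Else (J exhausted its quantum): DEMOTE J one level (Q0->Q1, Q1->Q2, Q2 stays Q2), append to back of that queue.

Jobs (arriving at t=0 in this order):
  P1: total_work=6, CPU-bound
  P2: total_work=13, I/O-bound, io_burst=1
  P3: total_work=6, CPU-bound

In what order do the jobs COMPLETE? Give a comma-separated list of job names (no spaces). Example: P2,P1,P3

Answer: P2,P1,P3

Derivation:
t=0-2: P1@Q0 runs 2, rem=4, quantum used, demote→Q1. Q0=[P2,P3] Q1=[P1] Q2=[]
t=2-3: P2@Q0 runs 1, rem=12, I/O yield, promote→Q0. Q0=[P3,P2] Q1=[P1] Q2=[]
t=3-5: P3@Q0 runs 2, rem=4, quantum used, demote→Q1. Q0=[P2] Q1=[P1,P3] Q2=[]
t=5-6: P2@Q0 runs 1, rem=11, I/O yield, promote→Q0. Q0=[P2] Q1=[P1,P3] Q2=[]
t=6-7: P2@Q0 runs 1, rem=10, I/O yield, promote→Q0. Q0=[P2] Q1=[P1,P3] Q2=[]
t=7-8: P2@Q0 runs 1, rem=9, I/O yield, promote→Q0. Q0=[P2] Q1=[P1,P3] Q2=[]
t=8-9: P2@Q0 runs 1, rem=8, I/O yield, promote→Q0. Q0=[P2] Q1=[P1,P3] Q2=[]
t=9-10: P2@Q0 runs 1, rem=7, I/O yield, promote→Q0. Q0=[P2] Q1=[P1,P3] Q2=[]
t=10-11: P2@Q0 runs 1, rem=6, I/O yield, promote→Q0. Q0=[P2] Q1=[P1,P3] Q2=[]
t=11-12: P2@Q0 runs 1, rem=5, I/O yield, promote→Q0. Q0=[P2] Q1=[P1,P3] Q2=[]
t=12-13: P2@Q0 runs 1, rem=4, I/O yield, promote→Q0. Q0=[P2] Q1=[P1,P3] Q2=[]
t=13-14: P2@Q0 runs 1, rem=3, I/O yield, promote→Q0. Q0=[P2] Q1=[P1,P3] Q2=[]
t=14-15: P2@Q0 runs 1, rem=2, I/O yield, promote→Q0. Q0=[P2] Q1=[P1,P3] Q2=[]
t=15-16: P2@Q0 runs 1, rem=1, I/O yield, promote→Q0. Q0=[P2] Q1=[P1,P3] Q2=[]
t=16-17: P2@Q0 runs 1, rem=0, completes. Q0=[] Q1=[P1,P3] Q2=[]
t=17-21: P1@Q1 runs 4, rem=0, completes. Q0=[] Q1=[P3] Q2=[]
t=21-25: P3@Q1 runs 4, rem=0, completes. Q0=[] Q1=[] Q2=[]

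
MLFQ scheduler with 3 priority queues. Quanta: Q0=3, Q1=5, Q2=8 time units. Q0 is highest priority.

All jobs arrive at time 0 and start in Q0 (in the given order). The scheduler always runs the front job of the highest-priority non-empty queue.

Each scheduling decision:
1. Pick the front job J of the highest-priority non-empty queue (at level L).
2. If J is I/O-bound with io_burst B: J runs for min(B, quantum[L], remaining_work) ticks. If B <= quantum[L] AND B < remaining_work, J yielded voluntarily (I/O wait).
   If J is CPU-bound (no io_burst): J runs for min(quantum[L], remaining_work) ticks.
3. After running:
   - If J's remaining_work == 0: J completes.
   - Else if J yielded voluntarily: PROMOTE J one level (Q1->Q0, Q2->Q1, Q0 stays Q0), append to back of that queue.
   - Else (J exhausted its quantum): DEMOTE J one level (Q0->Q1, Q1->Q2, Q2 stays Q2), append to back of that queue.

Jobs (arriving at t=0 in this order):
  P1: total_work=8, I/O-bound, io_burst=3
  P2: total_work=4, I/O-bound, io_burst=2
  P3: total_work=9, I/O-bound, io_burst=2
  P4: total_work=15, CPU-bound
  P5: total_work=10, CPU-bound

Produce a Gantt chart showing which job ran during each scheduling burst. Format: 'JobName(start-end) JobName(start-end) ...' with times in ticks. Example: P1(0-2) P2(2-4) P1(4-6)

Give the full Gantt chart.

Answer: P1(0-3) P2(3-5) P3(5-7) P4(7-10) P5(10-13) P1(13-16) P2(16-18) P3(18-20) P1(20-22) P3(22-24) P3(24-26) P3(26-27) P4(27-32) P5(32-37) P4(37-44) P5(44-46)

Derivation:
t=0-3: P1@Q0 runs 3, rem=5, I/O yield, promote→Q0. Q0=[P2,P3,P4,P5,P1] Q1=[] Q2=[]
t=3-5: P2@Q0 runs 2, rem=2, I/O yield, promote→Q0. Q0=[P3,P4,P5,P1,P2] Q1=[] Q2=[]
t=5-7: P3@Q0 runs 2, rem=7, I/O yield, promote→Q0. Q0=[P4,P5,P1,P2,P3] Q1=[] Q2=[]
t=7-10: P4@Q0 runs 3, rem=12, quantum used, demote→Q1. Q0=[P5,P1,P2,P3] Q1=[P4] Q2=[]
t=10-13: P5@Q0 runs 3, rem=7, quantum used, demote→Q1. Q0=[P1,P2,P3] Q1=[P4,P5] Q2=[]
t=13-16: P1@Q0 runs 3, rem=2, I/O yield, promote→Q0. Q0=[P2,P3,P1] Q1=[P4,P5] Q2=[]
t=16-18: P2@Q0 runs 2, rem=0, completes. Q0=[P3,P1] Q1=[P4,P5] Q2=[]
t=18-20: P3@Q0 runs 2, rem=5, I/O yield, promote→Q0. Q0=[P1,P3] Q1=[P4,P5] Q2=[]
t=20-22: P1@Q0 runs 2, rem=0, completes. Q0=[P3] Q1=[P4,P5] Q2=[]
t=22-24: P3@Q0 runs 2, rem=3, I/O yield, promote→Q0. Q0=[P3] Q1=[P4,P5] Q2=[]
t=24-26: P3@Q0 runs 2, rem=1, I/O yield, promote→Q0. Q0=[P3] Q1=[P4,P5] Q2=[]
t=26-27: P3@Q0 runs 1, rem=0, completes. Q0=[] Q1=[P4,P5] Q2=[]
t=27-32: P4@Q1 runs 5, rem=7, quantum used, demote→Q2. Q0=[] Q1=[P5] Q2=[P4]
t=32-37: P5@Q1 runs 5, rem=2, quantum used, demote→Q2. Q0=[] Q1=[] Q2=[P4,P5]
t=37-44: P4@Q2 runs 7, rem=0, completes. Q0=[] Q1=[] Q2=[P5]
t=44-46: P5@Q2 runs 2, rem=0, completes. Q0=[] Q1=[] Q2=[]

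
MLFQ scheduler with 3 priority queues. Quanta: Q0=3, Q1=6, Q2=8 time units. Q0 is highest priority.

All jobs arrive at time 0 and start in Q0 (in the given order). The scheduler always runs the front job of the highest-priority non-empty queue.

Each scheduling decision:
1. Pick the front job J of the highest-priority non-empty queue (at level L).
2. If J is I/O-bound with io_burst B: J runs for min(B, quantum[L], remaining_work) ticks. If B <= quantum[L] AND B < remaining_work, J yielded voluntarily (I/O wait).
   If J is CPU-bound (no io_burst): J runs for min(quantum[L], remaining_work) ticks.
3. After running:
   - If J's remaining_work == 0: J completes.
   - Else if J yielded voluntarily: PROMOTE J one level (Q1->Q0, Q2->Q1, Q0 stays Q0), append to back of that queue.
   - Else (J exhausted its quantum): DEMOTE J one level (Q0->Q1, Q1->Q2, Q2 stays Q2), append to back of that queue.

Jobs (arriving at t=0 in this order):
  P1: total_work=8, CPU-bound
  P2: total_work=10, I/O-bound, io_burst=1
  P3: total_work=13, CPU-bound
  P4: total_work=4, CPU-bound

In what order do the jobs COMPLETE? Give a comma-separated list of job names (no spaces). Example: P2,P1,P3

Answer: P2,P1,P4,P3

Derivation:
t=0-3: P1@Q0 runs 3, rem=5, quantum used, demote→Q1. Q0=[P2,P3,P4] Q1=[P1] Q2=[]
t=3-4: P2@Q0 runs 1, rem=9, I/O yield, promote→Q0. Q0=[P3,P4,P2] Q1=[P1] Q2=[]
t=4-7: P3@Q0 runs 3, rem=10, quantum used, demote→Q1. Q0=[P4,P2] Q1=[P1,P3] Q2=[]
t=7-10: P4@Q0 runs 3, rem=1, quantum used, demote→Q1. Q0=[P2] Q1=[P1,P3,P4] Q2=[]
t=10-11: P2@Q0 runs 1, rem=8, I/O yield, promote→Q0. Q0=[P2] Q1=[P1,P3,P4] Q2=[]
t=11-12: P2@Q0 runs 1, rem=7, I/O yield, promote→Q0. Q0=[P2] Q1=[P1,P3,P4] Q2=[]
t=12-13: P2@Q0 runs 1, rem=6, I/O yield, promote→Q0. Q0=[P2] Q1=[P1,P3,P4] Q2=[]
t=13-14: P2@Q0 runs 1, rem=5, I/O yield, promote→Q0. Q0=[P2] Q1=[P1,P3,P4] Q2=[]
t=14-15: P2@Q0 runs 1, rem=4, I/O yield, promote→Q0. Q0=[P2] Q1=[P1,P3,P4] Q2=[]
t=15-16: P2@Q0 runs 1, rem=3, I/O yield, promote→Q0. Q0=[P2] Q1=[P1,P3,P4] Q2=[]
t=16-17: P2@Q0 runs 1, rem=2, I/O yield, promote→Q0. Q0=[P2] Q1=[P1,P3,P4] Q2=[]
t=17-18: P2@Q0 runs 1, rem=1, I/O yield, promote→Q0. Q0=[P2] Q1=[P1,P3,P4] Q2=[]
t=18-19: P2@Q0 runs 1, rem=0, completes. Q0=[] Q1=[P1,P3,P4] Q2=[]
t=19-24: P1@Q1 runs 5, rem=0, completes. Q0=[] Q1=[P3,P4] Q2=[]
t=24-30: P3@Q1 runs 6, rem=4, quantum used, demote→Q2. Q0=[] Q1=[P4] Q2=[P3]
t=30-31: P4@Q1 runs 1, rem=0, completes. Q0=[] Q1=[] Q2=[P3]
t=31-35: P3@Q2 runs 4, rem=0, completes. Q0=[] Q1=[] Q2=[]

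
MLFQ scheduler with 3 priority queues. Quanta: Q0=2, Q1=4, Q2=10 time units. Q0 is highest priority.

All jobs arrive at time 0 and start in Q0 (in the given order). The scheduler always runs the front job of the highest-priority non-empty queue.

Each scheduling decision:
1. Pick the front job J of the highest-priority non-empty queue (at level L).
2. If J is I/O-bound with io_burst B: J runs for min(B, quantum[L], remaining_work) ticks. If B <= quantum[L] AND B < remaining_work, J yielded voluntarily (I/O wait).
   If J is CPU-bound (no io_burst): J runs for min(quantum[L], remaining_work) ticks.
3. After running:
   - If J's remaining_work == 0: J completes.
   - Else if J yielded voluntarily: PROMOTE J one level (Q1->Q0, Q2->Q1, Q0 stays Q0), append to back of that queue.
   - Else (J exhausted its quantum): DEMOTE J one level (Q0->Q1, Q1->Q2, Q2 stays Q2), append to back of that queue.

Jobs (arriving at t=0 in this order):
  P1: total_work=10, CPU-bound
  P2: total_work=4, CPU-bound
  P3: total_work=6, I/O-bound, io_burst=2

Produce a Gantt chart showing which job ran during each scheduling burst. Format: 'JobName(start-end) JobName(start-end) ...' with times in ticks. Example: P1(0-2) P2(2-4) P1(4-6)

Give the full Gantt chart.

t=0-2: P1@Q0 runs 2, rem=8, quantum used, demote→Q1. Q0=[P2,P3] Q1=[P1] Q2=[]
t=2-4: P2@Q0 runs 2, rem=2, quantum used, demote→Q1. Q0=[P3] Q1=[P1,P2] Q2=[]
t=4-6: P3@Q0 runs 2, rem=4, I/O yield, promote→Q0. Q0=[P3] Q1=[P1,P2] Q2=[]
t=6-8: P3@Q0 runs 2, rem=2, I/O yield, promote→Q0. Q0=[P3] Q1=[P1,P2] Q2=[]
t=8-10: P3@Q0 runs 2, rem=0, completes. Q0=[] Q1=[P1,P2] Q2=[]
t=10-14: P1@Q1 runs 4, rem=4, quantum used, demote→Q2. Q0=[] Q1=[P2] Q2=[P1]
t=14-16: P2@Q1 runs 2, rem=0, completes. Q0=[] Q1=[] Q2=[P1]
t=16-20: P1@Q2 runs 4, rem=0, completes. Q0=[] Q1=[] Q2=[]

Answer: P1(0-2) P2(2-4) P3(4-6) P3(6-8) P3(8-10) P1(10-14) P2(14-16) P1(16-20)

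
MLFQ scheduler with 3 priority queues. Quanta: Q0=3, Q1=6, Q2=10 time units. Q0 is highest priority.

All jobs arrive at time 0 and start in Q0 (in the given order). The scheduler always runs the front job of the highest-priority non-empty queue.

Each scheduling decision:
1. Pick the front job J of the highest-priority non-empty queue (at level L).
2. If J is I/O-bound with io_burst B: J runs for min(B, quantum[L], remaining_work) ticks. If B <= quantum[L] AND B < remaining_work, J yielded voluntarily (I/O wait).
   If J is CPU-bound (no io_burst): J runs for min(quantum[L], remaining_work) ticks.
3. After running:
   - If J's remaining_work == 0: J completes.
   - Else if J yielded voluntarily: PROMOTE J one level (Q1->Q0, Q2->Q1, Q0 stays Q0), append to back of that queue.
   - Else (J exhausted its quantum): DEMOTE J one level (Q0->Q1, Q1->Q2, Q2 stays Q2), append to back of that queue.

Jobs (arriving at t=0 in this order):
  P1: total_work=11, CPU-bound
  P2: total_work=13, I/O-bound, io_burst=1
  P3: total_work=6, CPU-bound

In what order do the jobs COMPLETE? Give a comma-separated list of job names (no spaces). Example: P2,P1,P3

t=0-3: P1@Q0 runs 3, rem=8, quantum used, demote→Q1. Q0=[P2,P3] Q1=[P1] Q2=[]
t=3-4: P2@Q0 runs 1, rem=12, I/O yield, promote→Q0. Q0=[P3,P2] Q1=[P1] Q2=[]
t=4-7: P3@Q0 runs 3, rem=3, quantum used, demote→Q1. Q0=[P2] Q1=[P1,P3] Q2=[]
t=7-8: P2@Q0 runs 1, rem=11, I/O yield, promote→Q0. Q0=[P2] Q1=[P1,P3] Q2=[]
t=8-9: P2@Q0 runs 1, rem=10, I/O yield, promote→Q0. Q0=[P2] Q1=[P1,P3] Q2=[]
t=9-10: P2@Q0 runs 1, rem=9, I/O yield, promote→Q0. Q0=[P2] Q1=[P1,P3] Q2=[]
t=10-11: P2@Q0 runs 1, rem=8, I/O yield, promote→Q0. Q0=[P2] Q1=[P1,P3] Q2=[]
t=11-12: P2@Q0 runs 1, rem=7, I/O yield, promote→Q0. Q0=[P2] Q1=[P1,P3] Q2=[]
t=12-13: P2@Q0 runs 1, rem=6, I/O yield, promote→Q0. Q0=[P2] Q1=[P1,P3] Q2=[]
t=13-14: P2@Q0 runs 1, rem=5, I/O yield, promote→Q0. Q0=[P2] Q1=[P1,P3] Q2=[]
t=14-15: P2@Q0 runs 1, rem=4, I/O yield, promote→Q0. Q0=[P2] Q1=[P1,P3] Q2=[]
t=15-16: P2@Q0 runs 1, rem=3, I/O yield, promote→Q0. Q0=[P2] Q1=[P1,P3] Q2=[]
t=16-17: P2@Q0 runs 1, rem=2, I/O yield, promote→Q0. Q0=[P2] Q1=[P1,P3] Q2=[]
t=17-18: P2@Q0 runs 1, rem=1, I/O yield, promote→Q0. Q0=[P2] Q1=[P1,P3] Q2=[]
t=18-19: P2@Q0 runs 1, rem=0, completes. Q0=[] Q1=[P1,P3] Q2=[]
t=19-25: P1@Q1 runs 6, rem=2, quantum used, demote→Q2. Q0=[] Q1=[P3] Q2=[P1]
t=25-28: P3@Q1 runs 3, rem=0, completes. Q0=[] Q1=[] Q2=[P1]
t=28-30: P1@Q2 runs 2, rem=0, completes. Q0=[] Q1=[] Q2=[]

Answer: P2,P3,P1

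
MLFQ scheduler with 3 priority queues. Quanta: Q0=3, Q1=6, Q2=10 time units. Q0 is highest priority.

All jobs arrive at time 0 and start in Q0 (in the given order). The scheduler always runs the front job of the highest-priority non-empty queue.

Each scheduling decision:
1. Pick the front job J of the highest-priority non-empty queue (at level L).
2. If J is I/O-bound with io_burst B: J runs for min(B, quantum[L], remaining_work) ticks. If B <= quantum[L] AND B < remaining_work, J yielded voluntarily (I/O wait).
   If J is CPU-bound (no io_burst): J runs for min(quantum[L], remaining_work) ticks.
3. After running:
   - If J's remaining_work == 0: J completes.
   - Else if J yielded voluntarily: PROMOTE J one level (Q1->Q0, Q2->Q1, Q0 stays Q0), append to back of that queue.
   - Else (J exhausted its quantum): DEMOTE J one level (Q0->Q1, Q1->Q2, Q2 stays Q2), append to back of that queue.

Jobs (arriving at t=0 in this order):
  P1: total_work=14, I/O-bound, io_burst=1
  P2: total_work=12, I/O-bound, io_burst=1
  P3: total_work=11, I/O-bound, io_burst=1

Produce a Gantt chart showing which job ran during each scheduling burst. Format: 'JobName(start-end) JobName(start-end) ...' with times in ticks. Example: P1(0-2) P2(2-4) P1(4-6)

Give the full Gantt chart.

t=0-1: P1@Q0 runs 1, rem=13, I/O yield, promote→Q0. Q0=[P2,P3,P1] Q1=[] Q2=[]
t=1-2: P2@Q0 runs 1, rem=11, I/O yield, promote→Q0. Q0=[P3,P1,P2] Q1=[] Q2=[]
t=2-3: P3@Q0 runs 1, rem=10, I/O yield, promote→Q0. Q0=[P1,P2,P3] Q1=[] Q2=[]
t=3-4: P1@Q0 runs 1, rem=12, I/O yield, promote→Q0. Q0=[P2,P3,P1] Q1=[] Q2=[]
t=4-5: P2@Q0 runs 1, rem=10, I/O yield, promote→Q0. Q0=[P3,P1,P2] Q1=[] Q2=[]
t=5-6: P3@Q0 runs 1, rem=9, I/O yield, promote→Q0. Q0=[P1,P2,P3] Q1=[] Q2=[]
t=6-7: P1@Q0 runs 1, rem=11, I/O yield, promote→Q0. Q0=[P2,P3,P1] Q1=[] Q2=[]
t=7-8: P2@Q0 runs 1, rem=9, I/O yield, promote→Q0. Q0=[P3,P1,P2] Q1=[] Q2=[]
t=8-9: P3@Q0 runs 1, rem=8, I/O yield, promote→Q0. Q0=[P1,P2,P3] Q1=[] Q2=[]
t=9-10: P1@Q0 runs 1, rem=10, I/O yield, promote→Q0. Q0=[P2,P3,P1] Q1=[] Q2=[]
t=10-11: P2@Q0 runs 1, rem=8, I/O yield, promote→Q0. Q0=[P3,P1,P2] Q1=[] Q2=[]
t=11-12: P3@Q0 runs 1, rem=7, I/O yield, promote→Q0. Q0=[P1,P2,P3] Q1=[] Q2=[]
t=12-13: P1@Q0 runs 1, rem=9, I/O yield, promote→Q0. Q0=[P2,P3,P1] Q1=[] Q2=[]
t=13-14: P2@Q0 runs 1, rem=7, I/O yield, promote→Q0. Q0=[P3,P1,P2] Q1=[] Q2=[]
t=14-15: P3@Q0 runs 1, rem=6, I/O yield, promote→Q0. Q0=[P1,P2,P3] Q1=[] Q2=[]
t=15-16: P1@Q0 runs 1, rem=8, I/O yield, promote→Q0. Q0=[P2,P3,P1] Q1=[] Q2=[]
t=16-17: P2@Q0 runs 1, rem=6, I/O yield, promote→Q0. Q0=[P3,P1,P2] Q1=[] Q2=[]
t=17-18: P3@Q0 runs 1, rem=5, I/O yield, promote→Q0. Q0=[P1,P2,P3] Q1=[] Q2=[]
t=18-19: P1@Q0 runs 1, rem=7, I/O yield, promote→Q0. Q0=[P2,P3,P1] Q1=[] Q2=[]
t=19-20: P2@Q0 runs 1, rem=5, I/O yield, promote→Q0. Q0=[P3,P1,P2] Q1=[] Q2=[]
t=20-21: P3@Q0 runs 1, rem=4, I/O yield, promote→Q0. Q0=[P1,P2,P3] Q1=[] Q2=[]
t=21-22: P1@Q0 runs 1, rem=6, I/O yield, promote→Q0. Q0=[P2,P3,P1] Q1=[] Q2=[]
t=22-23: P2@Q0 runs 1, rem=4, I/O yield, promote→Q0. Q0=[P3,P1,P2] Q1=[] Q2=[]
t=23-24: P3@Q0 runs 1, rem=3, I/O yield, promote→Q0. Q0=[P1,P2,P3] Q1=[] Q2=[]
t=24-25: P1@Q0 runs 1, rem=5, I/O yield, promote→Q0. Q0=[P2,P3,P1] Q1=[] Q2=[]
t=25-26: P2@Q0 runs 1, rem=3, I/O yield, promote→Q0. Q0=[P3,P1,P2] Q1=[] Q2=[]
t=26-27: P3@Q0 runs 1, rem=2, I/O yield, promote→Q0. Q0=[P1,P2,P3] Q1=[] Q2=[]
t=27-28: P1@Q0 runs 1, rem=4, I/O yield, promote→Q0. Q0=[P2,P3,P1] Q1=[] Q2=[]
t=28-29: P2@Q0 runs 1, rem=2, I/O yield, promote→Q0. Q0=[P3,P1,P2] Q1=[] Q2=[]
t=29-30: P3@Q0 runs 1, rem=1, I/O yield, promote→Q0. Q0=[P1,P2,P3] Q1=[] Q2=[]
t=30-31: P1@Q0 runs 1, rem=3, I/O yield, promote→Q0. Q0=[P2,P3,P1] Q1=[] Q2=[]
t=31-32: P2@Q0 runs 1, rem=1, I/O yield, promote→Q0. Q0=[P3,P1,P2] Q1=[] Q2=[]
t=32-33: P3@Q0 runs 1, rem=0, completes. Q0=[P1,P2] Q1=[] Q2=[]
t=33-34: P1@Q0 runs 1, rem=2, I/O yield, promote→Q0. Q0=[P2,P1] Q1=[] Q2=[]
t=34-35: P2@Q0 runs 1, rem=0, completes. Q0=[P1] Q1=[] Q2=[]
t=35-36: P1@Q0 runs 1, rem=1, I/O yield, promote→Q0. Q0=[P1] Q1=[] Q2=[]
t=36-37: P1@Q0 runs 1, rem=0, completes. Q0=[] Q1=[] Q2=[]

Answer: P1(0-1) P2(1-2) P3(2-3) P1(3-4) P2(4-5) P3(5-6) P1(6-7) P2(7-8) P3(8-9) P1(9-10) P2(10-11) P3(11-12) P1(12-13) P2(13-14) P3(14-15) P1(15-16) P2(16-17) P3(17-18) P1(18-19) P2(19-20) P3(20-21) P1(21-22) P2(22-23) P3(23-24) P1(24-25) P2(25-26) P3(26-27) P1(27-28) P2(28-29) P3(29-30) P1(30-31) P2(31-32) P3(32-33) P1(33-34) P2(34-35) P1(35-36) P1(36-37)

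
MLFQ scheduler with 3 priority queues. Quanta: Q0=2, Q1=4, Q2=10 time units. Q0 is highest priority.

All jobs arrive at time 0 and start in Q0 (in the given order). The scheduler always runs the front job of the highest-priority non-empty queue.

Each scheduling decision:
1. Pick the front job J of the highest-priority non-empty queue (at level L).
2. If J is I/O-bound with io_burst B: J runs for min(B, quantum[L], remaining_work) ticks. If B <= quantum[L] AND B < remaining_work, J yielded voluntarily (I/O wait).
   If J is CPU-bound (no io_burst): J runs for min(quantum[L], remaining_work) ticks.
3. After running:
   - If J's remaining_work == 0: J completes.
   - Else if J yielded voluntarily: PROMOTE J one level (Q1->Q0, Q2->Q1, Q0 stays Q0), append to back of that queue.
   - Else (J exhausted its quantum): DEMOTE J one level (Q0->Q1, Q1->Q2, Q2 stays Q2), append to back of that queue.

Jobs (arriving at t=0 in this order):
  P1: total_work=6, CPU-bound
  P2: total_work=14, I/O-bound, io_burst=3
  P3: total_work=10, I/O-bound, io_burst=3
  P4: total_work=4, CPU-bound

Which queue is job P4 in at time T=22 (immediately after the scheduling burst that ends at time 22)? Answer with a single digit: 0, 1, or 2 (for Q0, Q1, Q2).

t=0-2: P1@Q0 runs 2, rem=4, quantum used, demote→Q1. Q0=[P2,P3,P4] Q1=[P1] Q2=[]
t=2-4: P2@Q0 runs 2, rem=12, quantum used, demote→Q1. Q0=[P3,P4] Q1=[P1,P2] Q2=[]
t=4-6: P3@Q0 runs 2, rem=8, quantum used, demote→Q1. Q0=[P4] Q1=[P1,P2,P3] Q2=[]
t=6-8: P4@Q0 runs 2, rem=2, quantum used, demote→Q1. Q0=[] Q1=[P1,P2,P3,P4] Q2=[]
t=8-12: P1@Q1 runs 4, rem=0, completes. Q0=[] Q1=[P2,P3,P4] Q2=[]
t=12-15: P2@Q1 runs 3, rem=9, I/O yield, promote→Q0. Q0=[P2] Q1=[P3,P4] Q2=[]
t=15-17: P2@Q0 runs 2, rem=7, quantum used, demote→Q1. Q0=[] Q1=[P3,P4,P2] Q2=[]
t=17-20: P3@Q1 runs 3, rem=5, I/O yield, promote→Q0. Q0=[P3] Q1=[P4,P2] Q2=[]
t=20-22: P3@Q0 runs 2, rem=3, quantum used, demote→Q1. Q0=[] Q1=[P4,P2,P3] Q2=[]
t=22-24: P4@Q1 runs 2, rem=0, completes. Q0=[] Q1=[P2,P3] Q2=[]
t=24-27: P2@Q1 runs 3, rem=4, I/O yield, promote→Q0. Q0=[P2] Q1=[P3] Q2=[]
t=27-29: P2@Q0 runs 2, rem=2, quantum used, demote→Q1. Q0=[] Q1=[P3,P2] Q2=[]
t=29-32: P3@Q1 runs 3, rem=0, completes. Q0=[] Q1=[P2] Q2=[]
t=32-34: P2@Q1 runs 2, rem=0, completes. Q0=[] Q1=[] Q2=[]

Answer: 1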